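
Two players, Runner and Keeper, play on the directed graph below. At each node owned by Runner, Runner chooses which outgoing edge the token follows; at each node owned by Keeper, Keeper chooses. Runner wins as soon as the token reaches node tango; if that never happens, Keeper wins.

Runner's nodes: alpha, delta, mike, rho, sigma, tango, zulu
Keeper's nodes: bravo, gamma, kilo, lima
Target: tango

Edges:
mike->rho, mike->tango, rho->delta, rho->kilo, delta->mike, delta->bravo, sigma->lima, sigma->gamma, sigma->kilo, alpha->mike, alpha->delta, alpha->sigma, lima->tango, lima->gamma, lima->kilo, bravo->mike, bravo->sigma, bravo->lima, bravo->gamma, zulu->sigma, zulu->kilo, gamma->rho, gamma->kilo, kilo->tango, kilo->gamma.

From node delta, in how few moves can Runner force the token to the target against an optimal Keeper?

A0 = {tango}
A1: add {mike} — mike (Runner) has mike→tango.
A2: add {alpha, delta} — delta (Runner) has delta→mike; alpha (Runner) has alpha→mike.
delta enters the attractor at level 2, so Runner can force the target in 2 moves from there.

2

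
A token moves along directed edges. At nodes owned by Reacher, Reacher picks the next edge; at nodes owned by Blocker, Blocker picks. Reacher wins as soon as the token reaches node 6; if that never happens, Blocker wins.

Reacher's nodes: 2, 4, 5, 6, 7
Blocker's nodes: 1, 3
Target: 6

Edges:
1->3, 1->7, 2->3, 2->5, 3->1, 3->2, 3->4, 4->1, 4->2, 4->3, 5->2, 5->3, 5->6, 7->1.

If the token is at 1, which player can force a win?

Blocker

A0 = {6}
A1: add {5} — 5 (Reacher) has 5→6.
A2: add {2} — 2 (Reacher) has 2→5.
A3: add {4} — 4 (Reacher) has 4→2.
A4 = A3; e.g. 1 (Blocker) can still go to 3. Fixed point.
1 never enters the attractor, so Blocker can avoid the target forever.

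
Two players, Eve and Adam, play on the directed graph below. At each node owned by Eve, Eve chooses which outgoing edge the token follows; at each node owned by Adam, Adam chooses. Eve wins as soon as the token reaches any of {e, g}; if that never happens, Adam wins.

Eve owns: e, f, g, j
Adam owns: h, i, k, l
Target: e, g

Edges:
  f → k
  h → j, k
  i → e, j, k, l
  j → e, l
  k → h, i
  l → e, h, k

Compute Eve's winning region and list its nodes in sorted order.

e, g, j

A0 = {e, g}
A1: add {j} — j (Eve) has j→e.
A2 = A1; e.g. f (Eve) has no edge into A1. Fixed point.
Eve's winning region = {e, g, j}.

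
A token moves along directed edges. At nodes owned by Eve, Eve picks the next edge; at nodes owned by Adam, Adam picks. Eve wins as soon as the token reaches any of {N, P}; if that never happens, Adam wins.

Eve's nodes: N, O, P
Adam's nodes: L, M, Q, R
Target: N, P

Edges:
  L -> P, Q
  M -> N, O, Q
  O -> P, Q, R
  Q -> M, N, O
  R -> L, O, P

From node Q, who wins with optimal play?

Adam

A0 = {N, P}
A1: add {O} — O (Eve) has O→P.
A2 = A1; e.g. L (Adam) can still go to Q. Fixed point.
Q never enters the attractor, so Adam can avoid the target forever.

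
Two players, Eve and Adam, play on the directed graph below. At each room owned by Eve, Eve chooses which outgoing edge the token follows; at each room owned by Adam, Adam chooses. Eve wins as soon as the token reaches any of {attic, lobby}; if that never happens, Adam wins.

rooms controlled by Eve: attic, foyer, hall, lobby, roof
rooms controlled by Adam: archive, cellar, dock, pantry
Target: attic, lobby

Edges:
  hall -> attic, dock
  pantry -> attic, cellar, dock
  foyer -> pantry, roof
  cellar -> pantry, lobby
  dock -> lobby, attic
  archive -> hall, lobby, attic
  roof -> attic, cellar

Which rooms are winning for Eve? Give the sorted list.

archive, attic, dock, foyer, hall, lobby, roof

A0 = {attic, lobby}
A1: add {dock, hall, roof} — hall (Eve) has hall→attic; dock (Adam): all of {lobby, attic} already in; roof (Eve) has roof→attic.
A2: add {archive, foyer} — foyer (Eve) has foyer→roof; archive (Adam): all of {hall, lobby, attic} already in.
A3 = A2; e.g. pantry (Adam) can still go to cellar. Fixed point.
Eve's winning region = {archive, attic, dock, foyer, hall, lobby, roof}.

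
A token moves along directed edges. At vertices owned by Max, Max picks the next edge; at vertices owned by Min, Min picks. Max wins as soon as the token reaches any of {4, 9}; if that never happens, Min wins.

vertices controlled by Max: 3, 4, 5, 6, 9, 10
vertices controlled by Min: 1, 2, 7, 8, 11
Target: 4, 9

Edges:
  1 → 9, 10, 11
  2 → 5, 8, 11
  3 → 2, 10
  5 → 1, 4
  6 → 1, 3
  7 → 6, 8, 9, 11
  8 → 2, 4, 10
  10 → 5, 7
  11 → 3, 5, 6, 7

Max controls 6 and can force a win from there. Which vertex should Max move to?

A0 = {4, 9}
A1: add {5} — 5 (Max) has 5→4.
A2: add {10} — 10 (Max) has 10→5.
A3: add {3} — 3 (Max) has 3→10.
A4: add {6} — 6 (Max) has 6→3.
A5 = A4; e.g. 1 (Min) can still go to 11. Fixed point.
From 6, successor 3 is in the attractor (rank 3); the other successor 1 is not.

3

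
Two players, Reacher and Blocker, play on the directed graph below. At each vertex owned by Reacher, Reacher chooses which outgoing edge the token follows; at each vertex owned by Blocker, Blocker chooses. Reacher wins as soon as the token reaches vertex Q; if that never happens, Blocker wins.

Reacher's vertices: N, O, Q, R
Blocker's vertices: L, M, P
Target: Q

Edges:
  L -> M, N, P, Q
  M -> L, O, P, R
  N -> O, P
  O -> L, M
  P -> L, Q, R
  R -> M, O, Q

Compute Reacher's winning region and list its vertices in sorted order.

A0 = {Q}
A1: add {R} — R (Reacher) has R→Q.
A2 = A1; e.g. L (Blocker) can still go to M. Fixed point.
Reacher's winning region = {Q, R}.

Q, R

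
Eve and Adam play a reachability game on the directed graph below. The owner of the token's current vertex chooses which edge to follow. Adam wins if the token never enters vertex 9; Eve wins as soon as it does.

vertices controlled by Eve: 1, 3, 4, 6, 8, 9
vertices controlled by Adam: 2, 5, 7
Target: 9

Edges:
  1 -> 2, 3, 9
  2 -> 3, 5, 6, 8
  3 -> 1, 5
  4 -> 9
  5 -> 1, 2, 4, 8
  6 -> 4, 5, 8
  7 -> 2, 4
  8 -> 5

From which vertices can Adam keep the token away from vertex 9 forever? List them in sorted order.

A0 = {9}
A1: add {1, 4} — 1 (Eve) has 1→9; 4 (Eve) has 4→9.
A2: add {3, 6} — 3 (Eve) has 3→1; 6 (Eve) has 6→4.
A3 = A2; e.g. 2 (Adam) can still go to 5. Fixed point.
Eve's attractor = {1, 3, 4, 6, 9}; Adam avoids the target exactly from the complement.

2, 5, 7, 8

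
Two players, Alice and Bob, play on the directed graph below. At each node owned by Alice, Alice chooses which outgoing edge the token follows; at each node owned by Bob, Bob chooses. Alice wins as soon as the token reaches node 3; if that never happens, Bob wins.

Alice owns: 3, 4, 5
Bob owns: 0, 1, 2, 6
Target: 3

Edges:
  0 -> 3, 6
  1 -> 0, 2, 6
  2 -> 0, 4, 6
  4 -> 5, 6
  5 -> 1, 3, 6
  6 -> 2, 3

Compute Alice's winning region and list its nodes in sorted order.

3, 4, 5

A0 = {3}
A1: add {5} — 5 (Alice) has 5→3.
A2: add {4} — 4 (Alice) has 4→5.
A3 = A2; e.g. 0 (Bob) can still go to 6. Fixed point.
Alice's winning region = {3, 4, 5}.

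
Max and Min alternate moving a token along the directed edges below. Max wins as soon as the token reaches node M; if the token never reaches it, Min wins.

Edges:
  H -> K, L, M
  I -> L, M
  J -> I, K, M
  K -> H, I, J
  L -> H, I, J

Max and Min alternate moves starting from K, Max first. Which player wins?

Min

Track states (vertex, player-to-move).
A0 = {(M,Max), (M,Min)}
A1: add {(H,Max), (I,Max), (J,Max)}.
A2: add {(K,Min), (L,Min)}.
A3 = A2; e.g. (H,Min) stays out. (K,Max) never enters ⇒ Min avoids the target.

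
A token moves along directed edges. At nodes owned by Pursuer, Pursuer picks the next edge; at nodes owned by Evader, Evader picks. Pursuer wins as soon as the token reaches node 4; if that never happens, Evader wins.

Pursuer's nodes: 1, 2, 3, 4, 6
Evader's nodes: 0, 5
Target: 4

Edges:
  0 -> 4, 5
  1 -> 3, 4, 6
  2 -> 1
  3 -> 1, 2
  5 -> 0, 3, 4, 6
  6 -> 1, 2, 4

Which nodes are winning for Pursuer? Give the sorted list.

1, 2, 3, 4, 6

A0 = {4}
A1: add {1, 6} — 1 (Pursuer) has 1→4; 6 (Pursuer) has 6→4.
A2: add {2, 3} — 2 (Pursuer) has 2→1; 3 (Pursuer) has 3→1.
A3 = A2; e.g. 0 (Evader) can still go to 5. Fixed point.
Pursuer's winning region = {1, 2, 3, 4, 6}.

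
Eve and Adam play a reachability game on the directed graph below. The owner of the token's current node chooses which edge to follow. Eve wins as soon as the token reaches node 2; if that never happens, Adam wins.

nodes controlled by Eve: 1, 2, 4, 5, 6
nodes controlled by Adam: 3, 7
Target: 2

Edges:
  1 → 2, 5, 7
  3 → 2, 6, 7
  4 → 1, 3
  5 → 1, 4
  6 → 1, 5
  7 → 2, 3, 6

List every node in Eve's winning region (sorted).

1, 2, 4, 5, 6

A0 = {2}
A1: add {1} — 1 (Eve) has 1→2.
A2: add {4, 5, 6} — 4 (Eve) has 4→1; 5 (Eve) has 5→1; 6 (Eve) has 6→1.
A3 = A2; e.g. 3 (Adam) can still go to 7. Fixed point.
Eve's winning region = {1, 2, 4, 5, 6}.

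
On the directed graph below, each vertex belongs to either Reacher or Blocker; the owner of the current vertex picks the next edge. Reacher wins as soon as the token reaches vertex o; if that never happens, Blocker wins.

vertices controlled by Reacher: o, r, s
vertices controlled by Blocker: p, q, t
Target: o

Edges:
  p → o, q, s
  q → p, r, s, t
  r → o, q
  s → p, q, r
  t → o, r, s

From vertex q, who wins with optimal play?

Blocker

A0 = {o}
A1: add {r} — r (Reacher) has r→o.
A2: add {s} — s (Reacher) has s→r.
A3: add {t} — t (Blocker): all of {o, r, s} already in.
A4 = A3; e.g. p (Blocker) can still go to q. Fixed point.
q never enters the attractor, so Blocker can avoid the target forever.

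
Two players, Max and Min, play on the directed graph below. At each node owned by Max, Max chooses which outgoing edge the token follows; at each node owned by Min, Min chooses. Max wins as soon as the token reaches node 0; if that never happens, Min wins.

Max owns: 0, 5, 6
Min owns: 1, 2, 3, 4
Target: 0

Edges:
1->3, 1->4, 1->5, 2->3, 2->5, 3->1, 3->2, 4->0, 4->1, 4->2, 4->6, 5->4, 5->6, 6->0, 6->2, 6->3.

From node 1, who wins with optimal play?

A0 = {0}
A1: add {6} — 6 (Max) has 6→0.
A2: add {5} — 5 (Max) has 5→6.
A3 = A2; e.g. 1 (Min) can still go to 3. Fixed point.
1 never enters the attractor, so Min can avoid the target forever.

Min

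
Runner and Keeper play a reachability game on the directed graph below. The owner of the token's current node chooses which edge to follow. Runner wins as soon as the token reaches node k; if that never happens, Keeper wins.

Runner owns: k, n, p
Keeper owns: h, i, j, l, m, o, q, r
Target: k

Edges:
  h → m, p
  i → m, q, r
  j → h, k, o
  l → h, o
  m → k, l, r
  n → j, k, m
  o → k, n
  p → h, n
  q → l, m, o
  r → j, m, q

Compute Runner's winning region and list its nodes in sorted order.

A0 = {k}
A1: add {n} — n (Runner) has n→k.
A2: add {o, p} — o (Keeper): all of {k, n} already in; p (Runner) has p→n.
A3 = A2; e.g. h (Keeper) can still go to m. Fixed point.
Runner's winning region = {k, n, o, p}.

k, n, o, p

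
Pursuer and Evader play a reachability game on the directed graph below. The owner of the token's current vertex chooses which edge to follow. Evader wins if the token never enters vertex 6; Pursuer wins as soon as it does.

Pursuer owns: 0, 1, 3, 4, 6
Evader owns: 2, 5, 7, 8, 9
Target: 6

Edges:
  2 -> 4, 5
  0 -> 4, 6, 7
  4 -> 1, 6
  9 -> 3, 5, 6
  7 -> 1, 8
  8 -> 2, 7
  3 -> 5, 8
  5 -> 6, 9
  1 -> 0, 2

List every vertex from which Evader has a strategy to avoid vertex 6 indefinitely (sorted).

A0 = {6}
A1: add {0, 4} — 0 (Pursuer) has 0→6; 4 (Pursuer) has 4→6.
A2: add {1} — 1 (Pursuer) has 1→0.
A3 = A2; e.g. 2 (Evader) can still go to 5. Fixed point.
Pursuer's attractor = {0, 1, 4, 6}; Evader avoids the target exactly from the complement.

2, 3, 5, 7, 8, 9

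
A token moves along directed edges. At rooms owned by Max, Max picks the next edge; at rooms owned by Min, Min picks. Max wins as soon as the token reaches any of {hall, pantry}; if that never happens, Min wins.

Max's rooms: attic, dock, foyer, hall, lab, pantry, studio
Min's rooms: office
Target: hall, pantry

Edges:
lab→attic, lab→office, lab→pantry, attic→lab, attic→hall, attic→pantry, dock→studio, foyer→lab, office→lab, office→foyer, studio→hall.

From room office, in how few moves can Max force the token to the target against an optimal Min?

A0 = {hall, pantry}
A1: add {attic, lab, studio} — lab (Max) has lab→pantry; attic (Max) has attic→hall; studio (Max) has studio→hall.
A2: add {dock, foyer} — dock (Max) has dock→studio; foyer (Max) has foyer→lab.
A3: add {office} — office (Min): all of {lab, foyer} already in.
A3 = all vertices. Fixed point.
office enters the attractor at level 3, so Max can force the target in 3 moves from there.

3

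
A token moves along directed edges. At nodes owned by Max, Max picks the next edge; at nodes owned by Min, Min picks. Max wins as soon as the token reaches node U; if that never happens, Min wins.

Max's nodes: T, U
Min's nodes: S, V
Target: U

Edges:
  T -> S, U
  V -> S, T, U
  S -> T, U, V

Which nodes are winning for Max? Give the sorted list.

T, U

A0 = {U}
A1: add {T} — T (Max) has T→U.
A2 = A1; e.g. S (Min) can still go to V. Fixed point.
Max's winning region = {T, U}.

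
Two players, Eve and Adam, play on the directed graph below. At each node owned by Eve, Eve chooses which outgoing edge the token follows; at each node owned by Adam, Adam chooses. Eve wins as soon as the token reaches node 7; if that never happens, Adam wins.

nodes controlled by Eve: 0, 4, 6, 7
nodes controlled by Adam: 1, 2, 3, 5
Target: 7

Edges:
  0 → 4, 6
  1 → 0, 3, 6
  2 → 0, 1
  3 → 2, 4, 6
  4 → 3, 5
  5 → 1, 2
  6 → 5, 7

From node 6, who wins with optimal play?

A0 = {7}
A1: add {6} — 6 (Eve) has 6→7.
6 ∈ A1, so Eve can force the target.

Eve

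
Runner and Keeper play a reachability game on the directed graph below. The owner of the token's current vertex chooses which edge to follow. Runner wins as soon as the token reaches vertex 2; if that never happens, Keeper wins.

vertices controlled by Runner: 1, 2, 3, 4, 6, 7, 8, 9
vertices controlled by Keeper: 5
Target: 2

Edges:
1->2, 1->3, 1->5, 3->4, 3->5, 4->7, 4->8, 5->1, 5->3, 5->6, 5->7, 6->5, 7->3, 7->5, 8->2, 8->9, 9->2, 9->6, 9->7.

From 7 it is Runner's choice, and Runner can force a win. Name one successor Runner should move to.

A0 = {2}
A1: add {1, 8, 9} — 1 (Runner) has 1→2; 8 (Runner) has 8→2; 9 (Runner) has 9→2.
A2: add {4} — 4 (Runner) has 4→8.
A3: add {3} — 3 (Runner) has 3→4.
A4: add {7} — 7 (Runner) has 7→3.
A5 = A4; e.g. 5 (Keeper) can still go to 6. Fixed point.
From 7, successor 3 is in the attractor (rank 3); the other successor 5 is not.

3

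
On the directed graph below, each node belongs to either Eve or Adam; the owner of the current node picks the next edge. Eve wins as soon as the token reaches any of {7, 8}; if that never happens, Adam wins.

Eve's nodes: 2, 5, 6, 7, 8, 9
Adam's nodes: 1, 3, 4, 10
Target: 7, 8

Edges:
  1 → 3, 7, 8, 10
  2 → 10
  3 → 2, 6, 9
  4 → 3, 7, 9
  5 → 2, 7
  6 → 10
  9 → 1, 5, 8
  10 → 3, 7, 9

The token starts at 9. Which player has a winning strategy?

Eve

A0 = {7, 8}
A1: add {5, 9} — 5 (Eve) has 5→7; 9 (Eve) has 9→8.
A2 = A1; e.g. 1 (Adam) can still go to 3. Fixed point.
9 ∈ A1, so Eve can force the target.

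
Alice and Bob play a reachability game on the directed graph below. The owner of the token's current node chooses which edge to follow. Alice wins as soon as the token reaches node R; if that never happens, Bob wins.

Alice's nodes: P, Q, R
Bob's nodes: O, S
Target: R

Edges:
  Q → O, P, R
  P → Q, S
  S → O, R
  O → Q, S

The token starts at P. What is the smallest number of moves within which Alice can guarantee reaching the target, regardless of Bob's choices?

A0 = {R}
A1: add {Q} — Q (Alice) has Q→R.
A2: add {P} — P (Alice) has P→Q.
A3 = A2; e.g. O (Bob) can still go to S. Fixed point.
P enters the attractor at level 2, so Alice can force the target in 2 moves from there.

2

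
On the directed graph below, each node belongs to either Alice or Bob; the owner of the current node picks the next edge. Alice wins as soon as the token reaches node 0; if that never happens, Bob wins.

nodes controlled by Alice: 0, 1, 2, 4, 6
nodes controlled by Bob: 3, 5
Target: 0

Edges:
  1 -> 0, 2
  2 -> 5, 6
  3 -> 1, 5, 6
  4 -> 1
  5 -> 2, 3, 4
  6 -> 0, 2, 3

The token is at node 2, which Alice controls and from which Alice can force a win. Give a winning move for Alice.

A0 = {0}
A1: add {1, 6} — 1 (Alice) has 1→0; 6 (Alice) has 6→0.
A2: add {2, 4} — 2 (Alice) has 2→6; 4 (Alice) has 4→1.
A3 = A2; e.g. 3 (Bob) can still go to 5. Fixed point.
From 2, successor 6 is in the attractor (rank 1); the other successor 5 is not.

6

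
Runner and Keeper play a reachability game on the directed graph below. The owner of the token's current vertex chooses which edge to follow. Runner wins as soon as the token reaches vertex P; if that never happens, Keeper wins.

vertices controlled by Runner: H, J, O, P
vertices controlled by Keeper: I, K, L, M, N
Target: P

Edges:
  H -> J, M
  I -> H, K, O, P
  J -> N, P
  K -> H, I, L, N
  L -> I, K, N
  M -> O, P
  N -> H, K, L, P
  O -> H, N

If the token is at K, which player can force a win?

Keeper

A0 = {P}
A1: add {J} — J (Runner) has J→P.
A2: add {H} — H (Runner) has H→J.
A3: add {O} — O (Runner) has O→H.
A4: add {M} — M (Keeper): all of {O, P} already in.
A5 = A4; e.g. I (Keeper) can still go to K. Fixed point.
K never enters the attractor, so Keeper can avoid the target forever.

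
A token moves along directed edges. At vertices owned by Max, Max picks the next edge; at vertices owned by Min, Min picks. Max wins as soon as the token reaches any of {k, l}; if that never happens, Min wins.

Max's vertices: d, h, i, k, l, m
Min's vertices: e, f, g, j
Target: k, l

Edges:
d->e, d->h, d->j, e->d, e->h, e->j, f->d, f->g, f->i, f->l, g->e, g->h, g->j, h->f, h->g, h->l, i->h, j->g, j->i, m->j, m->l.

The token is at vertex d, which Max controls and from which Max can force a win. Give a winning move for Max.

h

A0 = {k, l}
A1: add {h, m} — h (Max) has h→l; m (Max) has m→l.
A2: add {d, i} — d (Max) has d→h; i (Max) has i→h.
A3 = A2; e.g. e (Min) can still go to j. Fixed point.
From d, successor h is in the attractor (rank 1); the other successors e, j are not.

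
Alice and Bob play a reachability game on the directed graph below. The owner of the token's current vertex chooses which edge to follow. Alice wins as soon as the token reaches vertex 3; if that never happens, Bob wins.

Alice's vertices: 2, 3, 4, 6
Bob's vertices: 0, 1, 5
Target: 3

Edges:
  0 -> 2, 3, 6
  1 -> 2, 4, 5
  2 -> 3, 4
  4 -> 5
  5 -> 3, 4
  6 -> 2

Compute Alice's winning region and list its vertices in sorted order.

0, 2, 3, 6

A0 = {3}
A1: add {2} — 2 (Alice) has 2→3.
A2: add {6} — 6 (Alice) has 6→2.
A3: add {0} — 0 (Bob): all of {2, 3, 6} already in.
A4 = A3; e.g. 1 (Bob) can still go to 4. Fixed point.
Alice's winning region = {0, 2, 3, 6}.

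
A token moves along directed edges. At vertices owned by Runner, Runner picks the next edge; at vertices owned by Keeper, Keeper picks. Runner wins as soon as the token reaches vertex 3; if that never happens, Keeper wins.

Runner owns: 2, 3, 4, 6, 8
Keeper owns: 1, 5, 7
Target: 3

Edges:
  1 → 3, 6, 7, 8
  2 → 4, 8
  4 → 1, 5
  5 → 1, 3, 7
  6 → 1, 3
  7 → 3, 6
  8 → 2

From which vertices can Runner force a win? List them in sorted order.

3, 6, 7

A0 = {3}
A1: add {6} — 6 (Runner) has 6→3.
A2: add {7} — 7 (Keeper): all of {3, 6} already in.
A3 = A2; e.g. 1 (Keeper) can still go to 8. Fixed point.
Runner's winning region = {3, 6, 7}.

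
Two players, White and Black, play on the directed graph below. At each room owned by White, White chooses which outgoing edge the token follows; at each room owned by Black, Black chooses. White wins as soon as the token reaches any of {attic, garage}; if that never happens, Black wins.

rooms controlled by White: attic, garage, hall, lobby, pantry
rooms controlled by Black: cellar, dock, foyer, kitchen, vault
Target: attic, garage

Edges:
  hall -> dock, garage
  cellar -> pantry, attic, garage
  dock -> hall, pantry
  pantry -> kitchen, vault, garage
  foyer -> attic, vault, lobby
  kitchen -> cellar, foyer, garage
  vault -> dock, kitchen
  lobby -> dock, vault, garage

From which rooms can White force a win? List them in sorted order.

attic, cellar, dock, garage, hall, lobby, pantry

A0 = {attic, garage}
A1: add {hall, lobby, pantry} — hall (White) has hall→garage; pantry (White) has pantry→garage; lobby (White) has lobby→garage.
A2: add {cellar, dock} — cellar (Black): all of {pantry, attic, garage} already in; dock (Black): all of {hall, pantry} already in.
A3 = A2; e.g. foyer (Black) can still go to vault. Fixed point.
White's winning region = {attic, cellar, dock, garage, hall, lobby, pantry}.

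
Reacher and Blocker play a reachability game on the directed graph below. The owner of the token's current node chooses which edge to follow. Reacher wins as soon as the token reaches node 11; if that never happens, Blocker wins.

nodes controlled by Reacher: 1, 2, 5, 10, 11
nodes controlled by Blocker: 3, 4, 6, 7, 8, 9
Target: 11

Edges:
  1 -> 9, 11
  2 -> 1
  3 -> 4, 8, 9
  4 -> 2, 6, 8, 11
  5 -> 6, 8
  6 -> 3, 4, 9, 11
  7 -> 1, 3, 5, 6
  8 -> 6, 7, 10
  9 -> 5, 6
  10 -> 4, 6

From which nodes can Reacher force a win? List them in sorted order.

1, 2, 11

A0 = {11}
A1: add {1} — 1 (Reacher) has 1→11.
A2: add {2} — 2 (Reacher) has 2→1.
A3 = A2; e.g. 3 (Blocker) can still go to 4. Fixed point.
Reacher's winning region = {1, 2, 11}.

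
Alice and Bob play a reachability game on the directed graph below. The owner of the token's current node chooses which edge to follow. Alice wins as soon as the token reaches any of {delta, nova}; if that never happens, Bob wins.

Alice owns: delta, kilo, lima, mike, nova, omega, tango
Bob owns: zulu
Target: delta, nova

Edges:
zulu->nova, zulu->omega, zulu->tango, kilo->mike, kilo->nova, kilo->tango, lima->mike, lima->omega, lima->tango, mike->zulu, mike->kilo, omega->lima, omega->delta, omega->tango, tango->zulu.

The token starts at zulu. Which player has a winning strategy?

Bob

A0 = {delta, nova}
A1: add {kilo, omega} — kilo (Alice) has kilo→nova; omega (Alice) has omega→delta.
A2: add {lima, mike} — lima (Alice) has lima→omega; mike (Alice) has mike→kilo.
A3 = A2; e.g. zulu (Bob) can still go to tango. Fixed point.
zulu never enters the attractor, so Bob can avoid the target forever.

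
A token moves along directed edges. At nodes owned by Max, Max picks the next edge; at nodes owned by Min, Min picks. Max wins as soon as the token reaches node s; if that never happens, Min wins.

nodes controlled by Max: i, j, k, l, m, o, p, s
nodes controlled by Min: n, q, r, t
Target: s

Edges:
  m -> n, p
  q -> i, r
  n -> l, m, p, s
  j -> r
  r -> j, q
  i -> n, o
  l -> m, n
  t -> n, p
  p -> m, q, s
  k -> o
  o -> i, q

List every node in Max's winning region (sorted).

A0 = {s}
A1: add {p} — p (Max) has p→s.
A2: add {m} — m (Max) has m→p.
A3: add {l} — l (Max) has l→m.
A4: add {n} — n (Min): all of {l, m, p, s} already in.
A5: add {i, t} — i (Max) has i→n; t (Min): all of {n, p} already in.
A6: add {o} — o (Max) has o→i.
A7: add {k} — k (Max) has k→o.
A8 = A7; e.g. j (Max) has no edge into A7. Fixed point.
Max's winning region = {i, k, l, m, n, o, p, s, t}.

i, k, l, m, n, o, p, s, t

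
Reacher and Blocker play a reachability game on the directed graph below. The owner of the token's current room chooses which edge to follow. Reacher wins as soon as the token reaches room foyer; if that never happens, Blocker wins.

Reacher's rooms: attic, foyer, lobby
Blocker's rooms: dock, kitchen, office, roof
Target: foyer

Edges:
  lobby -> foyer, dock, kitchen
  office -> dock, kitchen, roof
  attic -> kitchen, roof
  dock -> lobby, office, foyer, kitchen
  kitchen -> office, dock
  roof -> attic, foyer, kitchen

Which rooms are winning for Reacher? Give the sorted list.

A0 = {foyer}
A1: add {lobby} — lobby (Reacher) has lobby→foyer.
A2 = A1; e.g. office (Blocker) can still go to dock. Fixed point.
Reacher's winning region = {foyer, lobby}.

foyer, lobby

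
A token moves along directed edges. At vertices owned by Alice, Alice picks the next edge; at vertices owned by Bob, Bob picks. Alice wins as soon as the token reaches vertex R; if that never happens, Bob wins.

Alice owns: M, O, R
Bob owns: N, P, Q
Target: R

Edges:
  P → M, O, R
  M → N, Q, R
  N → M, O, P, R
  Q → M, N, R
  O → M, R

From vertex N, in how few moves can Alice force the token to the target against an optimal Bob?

A0 = {R}
A1: add {M, O} — M (Alice) has M→R; O (Alice) has O→R.
A2: add {P} — P (Bob): all of {M, O, R} already in.
A3: add {N} — N (Bob): all of {M, O, P, R} already in.
N enters the attractor at level 3, so Alice can force the target in 3 moves from there.

3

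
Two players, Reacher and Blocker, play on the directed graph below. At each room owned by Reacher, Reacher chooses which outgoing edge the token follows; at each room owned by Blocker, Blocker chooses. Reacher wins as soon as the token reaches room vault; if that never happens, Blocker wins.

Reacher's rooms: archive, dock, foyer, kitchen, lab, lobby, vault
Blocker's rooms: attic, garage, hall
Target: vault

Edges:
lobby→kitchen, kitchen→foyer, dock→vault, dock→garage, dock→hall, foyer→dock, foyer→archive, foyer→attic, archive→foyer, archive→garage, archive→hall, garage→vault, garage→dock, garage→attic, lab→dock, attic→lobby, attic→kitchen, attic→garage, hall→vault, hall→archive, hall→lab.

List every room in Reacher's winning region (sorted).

archive, dock, foyer, hall, kitchen, lab, lobby, vault

A0 = {vault}
A1: add {dock} — dock (Reacher) has dock→vault.
A2: add {foyer, lab} — foyer (Reacher) has foyer→dock; lab (Reacher) has lab→dock.
A3: add {archive, kitchen} — kitchen (Reacher) has kitchen→foyer; archive (Reacher) has archive→foyer.
A4: add {hall, lobby} — lobby (Reacher) has lobby→kitchen; hall (Blocker): all of {vault, archive, lab} already in.
A5 = A4; e.g. garage (Blocker) can still go to attic. Fixed point.
Reacher's winning region = {archive, dock, foyer, hall, kitchen, lab, lobby, vault}.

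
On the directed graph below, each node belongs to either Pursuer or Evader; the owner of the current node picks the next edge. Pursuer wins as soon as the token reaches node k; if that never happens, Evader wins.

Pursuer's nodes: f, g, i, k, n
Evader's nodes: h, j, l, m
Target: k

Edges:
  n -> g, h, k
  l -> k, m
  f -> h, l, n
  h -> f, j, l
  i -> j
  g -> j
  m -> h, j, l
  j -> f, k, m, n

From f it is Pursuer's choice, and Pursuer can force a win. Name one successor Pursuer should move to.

n

A0 = {k}
A1: add {n} — n (Pursuer) has n→k.
A2: add {f} — f (Pursuer) has f→n.
A3 = A2; e.g. g (Pursuer) has no edge into A2. Fixed point.
From f, successor n is in the attractor (rank 1); the other successors h, l are not.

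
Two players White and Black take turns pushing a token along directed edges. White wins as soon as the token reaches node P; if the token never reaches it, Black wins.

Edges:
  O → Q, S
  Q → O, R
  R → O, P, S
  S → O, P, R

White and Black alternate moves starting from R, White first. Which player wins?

Track states (vertex, player-to-move).
A0 = {(P,White), (P,Black)}
A1: add {(R,White), (S,White)}.
(R,White) ∈ A1 ⇒ White forces the target.

White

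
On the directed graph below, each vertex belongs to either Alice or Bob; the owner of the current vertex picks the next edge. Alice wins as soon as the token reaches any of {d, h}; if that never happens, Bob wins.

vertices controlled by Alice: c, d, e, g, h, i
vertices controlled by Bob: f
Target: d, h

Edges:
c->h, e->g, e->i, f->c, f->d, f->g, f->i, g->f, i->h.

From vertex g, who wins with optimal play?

Bob

A0 = {d, h}
A1: add {c, i} — c (Alice) has c→h; i (Alice) has i→h.
A2: add {e} — e (Alice) has e→i.
A3 = A2; e.g. f (Bob) can still go to g. Fixed point.
g never enters the attractor, so Bob can avoid the target forever.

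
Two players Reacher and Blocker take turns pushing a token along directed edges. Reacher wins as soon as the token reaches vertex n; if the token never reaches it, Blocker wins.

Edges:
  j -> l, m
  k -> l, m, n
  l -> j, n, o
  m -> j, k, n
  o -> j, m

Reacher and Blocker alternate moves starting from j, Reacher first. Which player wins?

Blocker

Track states (vertex, player-to-move).
A0 = {(n,Reacher), (n,Blocker)}
A1: add {(k,Reacher), (l,Reacher), (m,Reacher)}.
A2: add {(j,Blocker), (k,Blocker)}.
A3: add {(o,Reacher)}.
A4 = A3; e.g. (j,Reacher) stays out. (j,Reacher) never enters ⇒ Blocker avoids the target.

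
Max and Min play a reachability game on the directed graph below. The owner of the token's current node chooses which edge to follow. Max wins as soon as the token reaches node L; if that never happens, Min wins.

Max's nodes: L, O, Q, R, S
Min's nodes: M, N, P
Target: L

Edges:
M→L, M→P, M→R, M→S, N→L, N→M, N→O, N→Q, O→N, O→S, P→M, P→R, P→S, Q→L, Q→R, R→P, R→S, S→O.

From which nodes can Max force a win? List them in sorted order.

L, Q

A0 = {L}
A1: add {Q} — Q (Max) has Q→L.
A2 = A1; e.g. M (Min) can still go to P. Fixed point.
Max's winning region = {L, Q}.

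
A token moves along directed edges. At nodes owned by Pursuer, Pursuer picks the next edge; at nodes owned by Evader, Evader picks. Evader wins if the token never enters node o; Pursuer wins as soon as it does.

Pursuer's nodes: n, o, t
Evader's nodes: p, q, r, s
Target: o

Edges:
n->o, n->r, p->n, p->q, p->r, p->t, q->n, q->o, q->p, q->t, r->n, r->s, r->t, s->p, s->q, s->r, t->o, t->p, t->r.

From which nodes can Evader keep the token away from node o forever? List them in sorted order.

p, q, r, s

A0 = {o}
A1: add {n, t} — n (Pursuer) has n→o; t (Pursuer) has t→o.
A2 = A1; e.g. p (Evader) can still go to q. Fixed point.
Pursuer's attractor = {n, o, t}; Evader avoids the target exactly from the complement.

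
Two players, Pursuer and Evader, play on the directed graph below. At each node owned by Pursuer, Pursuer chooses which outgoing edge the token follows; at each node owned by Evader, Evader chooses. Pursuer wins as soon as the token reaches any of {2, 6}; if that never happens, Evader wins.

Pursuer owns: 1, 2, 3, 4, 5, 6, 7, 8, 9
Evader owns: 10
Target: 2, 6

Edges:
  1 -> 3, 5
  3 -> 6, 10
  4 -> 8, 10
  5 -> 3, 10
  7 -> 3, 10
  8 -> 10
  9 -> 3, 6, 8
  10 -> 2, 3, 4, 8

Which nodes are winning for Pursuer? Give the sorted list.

A0 = {2, 6}
A1: add {3, 9} — 3 (Pursuer) has 3→6; 9 (Pursuer) has 9→6.
A2: add {1, 5, 7} — 1 (Pursuer) has 1→3; 5 (Pursuer) has 5→3; 7 (Pursuer) has 7→3.
A3 = A2; e.g. 4 (Pursuer) has no edge into A2. Fixed point.
Pursuer's winning region = {1, 2, 3, 5, 6, 7, 9}.

1, 2, 3, 5, 6, 7, 9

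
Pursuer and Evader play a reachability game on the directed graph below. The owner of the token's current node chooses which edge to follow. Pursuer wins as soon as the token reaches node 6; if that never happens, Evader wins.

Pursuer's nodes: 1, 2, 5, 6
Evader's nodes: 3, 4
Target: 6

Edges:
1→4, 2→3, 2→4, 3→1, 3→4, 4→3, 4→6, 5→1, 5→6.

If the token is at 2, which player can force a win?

A0 = {6}
A1: add {5} — 5 (Pursuer) has 5→6.
A2 = A1; e.g. 1 (Pursuer) has no edge into A1. Fixed point.
2 never enters the attractor, so Evader can avoid the target forever.

Evader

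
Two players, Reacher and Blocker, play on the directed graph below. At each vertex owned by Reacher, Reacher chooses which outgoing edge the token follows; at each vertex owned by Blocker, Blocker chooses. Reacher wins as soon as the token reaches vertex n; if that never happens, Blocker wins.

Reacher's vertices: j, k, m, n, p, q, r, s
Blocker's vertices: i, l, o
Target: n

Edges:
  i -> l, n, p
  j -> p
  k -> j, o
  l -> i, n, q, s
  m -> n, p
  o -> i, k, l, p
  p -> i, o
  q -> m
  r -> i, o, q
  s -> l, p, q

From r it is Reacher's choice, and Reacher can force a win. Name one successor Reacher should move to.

q

A0 = {n}
A1: add {m} — m (Reacher) has m→n.
A2: add {q} — q (Reacher) has q→m.
A3: add {r, s} — r (Reacher) has r→q; s (Reacher) has s→q.
A4 = A3; e.g. i (Blocker) can still go to l. Fixed point.
From r, successor q is in the attractor (rank 2); the other successors i, o are not.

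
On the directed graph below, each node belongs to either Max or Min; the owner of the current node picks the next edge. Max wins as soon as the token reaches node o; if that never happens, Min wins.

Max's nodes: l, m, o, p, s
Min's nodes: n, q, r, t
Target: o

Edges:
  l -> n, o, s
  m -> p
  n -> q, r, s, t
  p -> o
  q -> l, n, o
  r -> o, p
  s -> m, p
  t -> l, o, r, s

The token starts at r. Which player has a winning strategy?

A0 = {o}
A1: add {l, p} — l (Max) has l→o; p (Max) has p→o.
A2: add {m, r, s} — m (Max) has m→p; r (Min): all of {o, p} already in; s (Max) has s→p.
r ∈ A2, so Max can force the target.

Max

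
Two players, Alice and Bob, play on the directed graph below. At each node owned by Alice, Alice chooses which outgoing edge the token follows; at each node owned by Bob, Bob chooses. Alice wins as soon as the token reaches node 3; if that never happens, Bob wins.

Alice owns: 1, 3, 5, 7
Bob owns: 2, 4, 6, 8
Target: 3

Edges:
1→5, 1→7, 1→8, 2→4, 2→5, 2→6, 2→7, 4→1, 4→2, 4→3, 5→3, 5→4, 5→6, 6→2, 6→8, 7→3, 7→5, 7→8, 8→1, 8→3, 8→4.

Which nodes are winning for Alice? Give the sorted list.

A0 = {3}
A1: add {5, 7} — 5 (Alice) has 5→3; 7 (Alice) has 7→3.
A2: add {1} — 1 (Alice) has 1→5.
A3 = A2; e.g. 2 (Bob) can still go to 4. Fixed point.
Alice's winning region = {1, 3, 5, 7}.

1, 3, 5, 7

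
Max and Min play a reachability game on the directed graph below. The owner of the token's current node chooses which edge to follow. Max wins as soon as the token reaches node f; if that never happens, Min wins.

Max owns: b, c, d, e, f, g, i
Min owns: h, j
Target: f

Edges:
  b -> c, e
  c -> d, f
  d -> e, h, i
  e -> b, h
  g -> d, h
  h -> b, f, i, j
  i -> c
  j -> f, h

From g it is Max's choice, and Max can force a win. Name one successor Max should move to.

A0 = {f}
A1: add {c} — c (Max) has c→f.
A2: add {b, i} — b (Max) has b→c; i (Max) has i→c.
A3: add {d, e} — d (Max) has d→i; e (Max) has e→b.
A4: add {g} — g (Max) has g→d.
A5 = A4; e.g. h (Min) can still go to j. Fixed point.
From g, successor d is in the attractor (rank 3); the other successor h is not.

d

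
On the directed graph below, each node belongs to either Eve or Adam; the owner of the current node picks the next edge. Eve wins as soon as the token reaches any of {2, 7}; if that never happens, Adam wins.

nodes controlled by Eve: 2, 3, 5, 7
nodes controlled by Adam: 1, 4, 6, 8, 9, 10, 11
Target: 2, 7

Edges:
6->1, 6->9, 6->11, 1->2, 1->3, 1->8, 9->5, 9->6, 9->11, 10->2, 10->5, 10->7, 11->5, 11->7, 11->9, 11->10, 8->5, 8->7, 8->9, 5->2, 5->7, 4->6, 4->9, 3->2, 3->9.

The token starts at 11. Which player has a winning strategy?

Adam

A0 = {2, 7}
A1: add {3, 5} — 3 (Eve) has 3→2; 5 (Eve) has 5→2.
A2: add {10} — 10 (Adam): all of {2, 5, 7} already in.
A3 = A2; e.g. 1 (Adam) can still go to 8. Fixed point.
11 never enters the attractor, so Adam can avoid the target forever.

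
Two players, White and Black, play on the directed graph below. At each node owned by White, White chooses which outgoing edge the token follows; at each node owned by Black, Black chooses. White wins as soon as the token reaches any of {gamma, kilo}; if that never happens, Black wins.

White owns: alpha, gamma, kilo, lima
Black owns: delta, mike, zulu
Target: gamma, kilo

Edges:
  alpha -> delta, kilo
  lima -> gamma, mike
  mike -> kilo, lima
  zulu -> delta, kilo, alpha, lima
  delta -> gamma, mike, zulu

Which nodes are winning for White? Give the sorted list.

alpha, gamma, kilo, lima, mike

A0 = {gamma, kilo}
A1: add {alpha, lima} — alpha (White) has alpha→kilo; lima (White) has lima→gamma.
A2: add {mike} — mike (Black): all of {kilo, lima} already in.
A3 = A2; e.g. delta (Black) can still go to zulu. Fixed point.
White's winning region = {alpha, gamma, kilo, lima, mike}.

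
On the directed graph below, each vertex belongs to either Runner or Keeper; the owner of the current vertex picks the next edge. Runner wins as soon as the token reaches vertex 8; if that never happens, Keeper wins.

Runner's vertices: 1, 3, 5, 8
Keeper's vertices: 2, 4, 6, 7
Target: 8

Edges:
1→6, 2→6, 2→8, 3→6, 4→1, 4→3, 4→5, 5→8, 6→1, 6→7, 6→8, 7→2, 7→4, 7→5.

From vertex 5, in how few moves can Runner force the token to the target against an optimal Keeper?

A0 = {8}
A1: add {5} — 5 (Runner) has 5→8.
A2 = A1; e.g. 1 (Runner) has no edge into A1. Fixed point.
5 enters the attractor at level 1, so Runner can force the target in 1 move from there.

1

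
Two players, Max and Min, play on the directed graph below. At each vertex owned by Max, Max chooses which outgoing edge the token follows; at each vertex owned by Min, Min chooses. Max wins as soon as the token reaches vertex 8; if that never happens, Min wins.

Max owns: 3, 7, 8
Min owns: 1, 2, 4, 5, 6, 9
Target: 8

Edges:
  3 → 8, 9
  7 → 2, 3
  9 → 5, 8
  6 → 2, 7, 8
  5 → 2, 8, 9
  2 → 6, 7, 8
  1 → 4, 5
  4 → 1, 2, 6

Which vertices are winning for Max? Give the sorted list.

A0 = {8}
A1: add {3} — 3 (Max) has 3→8.
A2: add {7} — 7 (Max) has 7→3.
A3 = A2; e.g. 1 (Min) can still go to 4. Fixed point.
Max's winning region = {3, 7, 8}.

3, 7, 8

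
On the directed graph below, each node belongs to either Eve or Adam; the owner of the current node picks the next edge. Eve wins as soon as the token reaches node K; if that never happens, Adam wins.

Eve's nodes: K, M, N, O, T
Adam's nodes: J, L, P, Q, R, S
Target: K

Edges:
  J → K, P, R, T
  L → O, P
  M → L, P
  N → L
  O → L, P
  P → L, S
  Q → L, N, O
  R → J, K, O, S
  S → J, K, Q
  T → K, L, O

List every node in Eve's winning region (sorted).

K, T

A0 = {K}
A1: add {T} — T (Eve) has T→K.
A2 = A1; e.g. J (Adam) can still go to P. Fixed point.
Eve's winning region = {K, T}.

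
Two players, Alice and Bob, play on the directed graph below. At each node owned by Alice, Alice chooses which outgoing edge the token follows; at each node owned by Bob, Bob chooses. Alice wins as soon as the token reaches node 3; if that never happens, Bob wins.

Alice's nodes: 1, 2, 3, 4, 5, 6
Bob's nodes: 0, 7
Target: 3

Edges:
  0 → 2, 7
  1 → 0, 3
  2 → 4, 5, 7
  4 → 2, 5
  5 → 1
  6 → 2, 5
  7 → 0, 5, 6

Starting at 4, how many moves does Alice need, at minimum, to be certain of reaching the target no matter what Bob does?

A0 = {3}
A1: add {1} — 1 (Alice) has 1→3.
A2: add {5} — 5 (Alice) has 5→1.
A3: add {2, 4, 6} — 2 (Alice) has 2→5; 4 (Alice) has 4→5; 6 (Alice) has 6→5.
A4 = A3; e.g. 0 (Bob) can still go to 7. Fixed point.
4 enters the attractor at level 3, so Alice can force the target in 3 moves from there.

3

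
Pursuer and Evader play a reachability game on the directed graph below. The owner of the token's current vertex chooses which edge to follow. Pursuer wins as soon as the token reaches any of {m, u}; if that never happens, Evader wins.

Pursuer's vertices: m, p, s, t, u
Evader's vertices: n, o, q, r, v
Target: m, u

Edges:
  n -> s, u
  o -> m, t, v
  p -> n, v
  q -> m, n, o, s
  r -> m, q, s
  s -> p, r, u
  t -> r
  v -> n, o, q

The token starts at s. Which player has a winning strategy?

Pursuer

A0 = {m, u}
A1: add {s} — s (Pursuer) has s→u.
s ∈ A1, so Pursuer can force the target.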